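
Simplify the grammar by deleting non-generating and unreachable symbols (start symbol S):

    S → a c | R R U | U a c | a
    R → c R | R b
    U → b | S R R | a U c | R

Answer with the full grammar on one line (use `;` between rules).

Generating nonterminals: {S, U}.
Reachable from S after that: {S, U}.
Removed useless symbols: {R} and every production mentioning them.

S → a c | U a c | a; U → b | a U c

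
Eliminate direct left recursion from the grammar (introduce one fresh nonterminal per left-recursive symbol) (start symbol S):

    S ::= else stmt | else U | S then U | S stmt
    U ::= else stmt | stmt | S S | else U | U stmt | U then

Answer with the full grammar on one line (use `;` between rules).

S ::= else stmt S' | else U S'; U ::= else stmt U' | stmt U' | S S U' | else U U'; S' ::= then U S' | stmt S' | ε; U' ::= stmt U' | then U' | ε

Left recursion appears on S, U.
For S: α = {then U, stmt}, β = {else stmt, else U}. Rewrite as S → β S' and S' → α S' | ε.
For U: α = {stmt, then}, β = {else stmt, stmt, S S, else U}. Rewrite as U → β U' and U' → α U' | ε.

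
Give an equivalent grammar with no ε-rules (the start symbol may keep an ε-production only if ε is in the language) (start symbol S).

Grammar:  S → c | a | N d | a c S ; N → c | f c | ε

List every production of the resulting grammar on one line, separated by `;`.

Nullable nonterminals: {N}.
ε ∉ L(G), so no ε-production is kept.
Expand every rule over subsets of its nullable positions: S → N d gives N d | d.

S → c | a | N d | d | a c S; N → c | f c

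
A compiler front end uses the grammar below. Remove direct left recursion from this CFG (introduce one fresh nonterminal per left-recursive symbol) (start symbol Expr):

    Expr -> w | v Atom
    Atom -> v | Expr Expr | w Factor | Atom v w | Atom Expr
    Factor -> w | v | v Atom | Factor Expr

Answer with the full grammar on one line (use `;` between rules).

Expr -> w | v Atom; Atom -> v Atom1 | Expr Expr Atom1 | w Factor Atom1; Factor -> w Factor1 | v Factor1 | v Atom Factor1; Atom1 -> v w Atom1 | Expr Atom1 | ε; Factor1 -> Expr Factor1 | ε

Left recursion appears on Atom, Factor.
For Atom: α = {v w, Expr}, β = {v, Expr Expr, w Factor}. Rewrite as Atom → β Atom1 and Atom1 → α Atom1 | ε.
For Factor: α = {Expr}, β = {w, v, v Atom}. Rewrite as Factor → β Factor1 and Factor1 → α Factor1 | ε.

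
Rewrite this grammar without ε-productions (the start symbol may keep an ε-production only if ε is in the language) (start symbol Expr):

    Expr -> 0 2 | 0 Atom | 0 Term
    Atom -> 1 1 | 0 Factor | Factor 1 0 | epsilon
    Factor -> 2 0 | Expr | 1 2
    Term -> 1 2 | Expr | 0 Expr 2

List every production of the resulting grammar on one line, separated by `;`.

Expr -> 0 2 | 0 Atom | 0 | 0 Term; Atom -> 1 1 | 0 Factor | Factor 1 0; Factor -> 2 0 | Expr | 1 2; Term -> 1 2 | Expr | 0 Expr 2

The nullable symbols are {Atom}.
ε ∉ L(G), so no ε-production is kept.
Add the nullable-subset variants: Expr → 0 Atom gives 0 Atom | 0.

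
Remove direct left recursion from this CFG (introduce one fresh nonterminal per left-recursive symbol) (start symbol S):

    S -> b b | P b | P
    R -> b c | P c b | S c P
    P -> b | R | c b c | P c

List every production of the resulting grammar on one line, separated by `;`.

S -> b b | P b | P; R -> b c | P c b | S c P; P -> b P' | R P' | c b c P'; P' -> c P' | ε

P is directly left-recursive.
For P: α = {c}, β = {b, R, c b c}. Rewrite as P → β P' and P' → α P' | ε.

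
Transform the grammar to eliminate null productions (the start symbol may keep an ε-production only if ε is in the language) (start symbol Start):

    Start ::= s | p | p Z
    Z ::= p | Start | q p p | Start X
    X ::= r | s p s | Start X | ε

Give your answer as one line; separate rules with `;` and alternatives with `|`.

Nullable nonterminals: {X}.
ε ∉ L(G), so no ε-production is kept.
Expand every rule over subsets of its nullable positions: X → Start X gives Start X | Start.

Start ::= s | p | p Z; Z ::= p | Start | q p p | Start X; X ::= r | s p s | Start X | Start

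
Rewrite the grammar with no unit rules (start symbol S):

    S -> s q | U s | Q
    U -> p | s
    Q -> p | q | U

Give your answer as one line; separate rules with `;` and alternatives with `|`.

S -> p | s | s q | U s | q; U -> p | s; Q -> p | s | q

Unit pairs: Q ⇒* {U}; S ⇒* {Q, U}.
For each unit pair (A, B), copy every non-unit production of B to A, then drop all unit productions.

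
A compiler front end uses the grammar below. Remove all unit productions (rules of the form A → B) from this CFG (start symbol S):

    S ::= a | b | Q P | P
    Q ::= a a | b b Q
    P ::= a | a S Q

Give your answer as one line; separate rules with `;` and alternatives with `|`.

Unit pairs: S ⇒* {P}.
For every A with A ⇒* B via unit rules, add B's non-unit alternatives to A; then delete every rule of the form X → Y.

S ::= a | b | Q P | a S Q; Q ::= a a | b b Q; P ::= a | a S Q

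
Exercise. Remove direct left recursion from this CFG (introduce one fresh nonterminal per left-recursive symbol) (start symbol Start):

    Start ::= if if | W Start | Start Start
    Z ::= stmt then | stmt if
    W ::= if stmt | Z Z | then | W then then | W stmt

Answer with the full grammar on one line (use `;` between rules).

Directly left-recursive nonterminals: Start, W.
For Start: α = {Start}, β = {if if, W Start}. Rewrite as Start → β Start1 and Start1 → α Start1 | ε.
For W: α = {then then, stmt}, β = {if stmt, Z Z, then}. Rewrite as W → β W1 and W1 → α W1 | ε.

Start ::= if if Start1 | W Start Start1; Z ::= stmt then | stmt if; W ::= if stmt W1 | Z Z W1 | then W1; Start1 ::= Start Start1 | eps; W1 ::= then then W1 | stmt W1 | eps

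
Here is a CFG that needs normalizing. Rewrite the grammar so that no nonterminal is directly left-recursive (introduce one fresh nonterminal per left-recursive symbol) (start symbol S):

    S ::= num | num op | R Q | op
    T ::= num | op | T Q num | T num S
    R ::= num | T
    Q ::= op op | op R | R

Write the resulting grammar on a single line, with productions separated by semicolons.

Left recursion appears on T.
For T: α = {Q num, num S}, β = {num, op}. Rewrite as T → β T' and T' → α T' | ε.

S ::= num | num op | R Q | op; T ::= num T' | op T'; R ::= num | T; Q ::= op op | op R | R; T' ::= Q num T' | num S T' | ε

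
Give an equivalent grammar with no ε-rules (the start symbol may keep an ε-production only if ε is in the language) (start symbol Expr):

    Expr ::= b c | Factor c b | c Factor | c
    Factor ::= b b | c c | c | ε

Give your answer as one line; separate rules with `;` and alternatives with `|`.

Expr ::= b c | Factor c b | c b | c Factor | c; Factor ::= b b | c c | c

Nullable set = {Factor}.
ε ∉ L(G), so no ε-production is kept.
For each production, add variants omitting each subset of nullable occurrences: Expr → Factor c b gives Factor c b | c b. Expr → c Factor gives c Factor | c.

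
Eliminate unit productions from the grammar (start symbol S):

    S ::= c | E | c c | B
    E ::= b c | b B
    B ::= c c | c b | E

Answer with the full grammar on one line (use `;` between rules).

S ::= c c | c b | b c | b B | c; E ::= b c | b B; B ::= c c | c b | b c | b B

Unit pairs: B ⇒* {E}; S ⇒* {B, E}.
Replace each nonterminal's rules with the union of the non-unit rules of every nonterminal it unit-derives.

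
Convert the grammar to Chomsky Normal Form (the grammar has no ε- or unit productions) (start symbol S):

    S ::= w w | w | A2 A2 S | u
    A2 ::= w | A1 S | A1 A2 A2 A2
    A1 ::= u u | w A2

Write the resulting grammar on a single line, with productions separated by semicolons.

Introduce a nonterminal for each terminal appearing in a rule of length ≥ 2: X1 → w, X2 → u.
Binarize each right-hand side of length ≥ 3 by chaining fresh nonterminals (Y1, Y2, …): affected rules were S → A2 A2 S; A2 → A1 A2 A2 A2.

S ::= X1 X1 | w | A2 Y1 | u; A2 ::= w | A1 S | A1 Y2; A1 ::= X2 X2 | X1 A2; X1 ::= w; X2 ::= u; Y1 ::= A2 S; Y2 ::= A2 Y3; Y3 ::= A2 A2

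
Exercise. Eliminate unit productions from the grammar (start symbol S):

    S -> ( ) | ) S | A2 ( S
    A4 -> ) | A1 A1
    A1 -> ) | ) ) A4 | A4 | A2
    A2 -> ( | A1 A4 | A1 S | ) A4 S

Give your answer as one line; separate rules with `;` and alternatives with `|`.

S -> ( ) | ) S | A2 ( S; A4 -> ) | A1 A1; A1 -> ) | A1 A1 | ( | A1 A4 | A1 S | ) A4 S | ) ) A4; A2 -> ( | A1 A4 | A1 S | ) A4 S

Unit pairs: A1 ⇒* {A2, A4}.
For every A with A ⇒* B via unit rules, add B's non-unit alternatives to A; then delete every rule of the form X → Y.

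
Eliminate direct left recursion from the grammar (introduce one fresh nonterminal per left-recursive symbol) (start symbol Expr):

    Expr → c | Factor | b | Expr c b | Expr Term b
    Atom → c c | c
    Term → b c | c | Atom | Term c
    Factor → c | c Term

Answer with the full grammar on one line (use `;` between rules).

Expr → c Expr1 | Factor Expr1 | b Expr1; Atom → c c | c; Term → b c Term1 | c Term1 | Atom Term1; Factor → c | c Term; Expr1 → c b Expr1 | Term b Expr1 | ε; Term1 → c Term1 | ε

Expr, Term are directly left-recursive.
For Expr: α = {c b, Term b}, β = {c, Factor, b}. Rewrite as Expr → β Expr1 and Expr1 → α Expr1 | ε.
For Term: α = {c}, β = {b c, c, Atom}. Rewrite as Term → β Term1 and Term1 → α Term1 | ε.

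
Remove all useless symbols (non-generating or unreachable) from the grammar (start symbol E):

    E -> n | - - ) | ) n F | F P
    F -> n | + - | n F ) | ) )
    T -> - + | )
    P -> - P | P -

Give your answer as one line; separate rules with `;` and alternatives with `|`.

E -> n | - - ) | ) n F; F -> n | + - | n F ) | ) )

Generating nonterminals: {E, F, T}.
Reachable from E after that: {E, F}.
Removed useless symbols: {P, T} and every production mentioning them.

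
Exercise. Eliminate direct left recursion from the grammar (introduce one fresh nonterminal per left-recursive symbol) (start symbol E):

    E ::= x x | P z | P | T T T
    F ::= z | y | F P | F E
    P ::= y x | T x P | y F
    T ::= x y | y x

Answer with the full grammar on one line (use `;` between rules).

E ::= x x | P z | P | T T T; F ::= z F' | y F'; P ::= y x | T x P | y F; T ::= x y | y x; F' ::= P F' | E F' | ε

Directly left-recursive nonterminal: F.
For F: α = {P, E}, β = {z, y}. Rewrite as F → β F' and F' → α F' | ε.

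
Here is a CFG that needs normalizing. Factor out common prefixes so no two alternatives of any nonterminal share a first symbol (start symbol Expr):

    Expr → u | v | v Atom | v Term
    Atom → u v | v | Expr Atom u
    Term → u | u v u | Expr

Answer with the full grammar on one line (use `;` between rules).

Expr has alternatives sharing prefix 'v': factor to Expr → v Expr1 with Expr1 → ε | Atom | Term.
Term has alternatives sharing prefix 'u': factor to Term → u Term1 with Term1 → ε | v u.

Expr → u | v Expr1; Atom → u v | v | Expr Atom u; Term → Expr | u Term1; Expr1 → ε | Atom | Term; Term1 → ε | v u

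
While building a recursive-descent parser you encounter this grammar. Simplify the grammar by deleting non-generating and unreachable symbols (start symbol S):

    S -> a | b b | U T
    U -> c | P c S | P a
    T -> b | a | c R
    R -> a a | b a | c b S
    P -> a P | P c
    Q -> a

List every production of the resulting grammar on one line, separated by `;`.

Generating nonterminals: {Q, R, S, T, U}.
Reachable from S after that: {R, S, T, U}.
Removed useless symbols: {P, Q} and every production mentioning them.

S -> a | b b | U T; U -> c; T -> b | a | c R; R -> a a | b a | c b S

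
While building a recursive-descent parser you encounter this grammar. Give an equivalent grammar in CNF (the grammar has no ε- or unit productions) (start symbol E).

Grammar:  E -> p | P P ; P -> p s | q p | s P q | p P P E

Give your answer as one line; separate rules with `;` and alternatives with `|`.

Introduce a nonterminal for each terminal appearing in a rule of length ≥ 2: X1 → p, X2 → s, X3 → q.
Binarize each right-hand side of length ≥ 3 by chaining fresh nonterminals (Y1, Y2, …): affected rules were P → X2 P X3; P → X1 P P E.

E -> p | P P; P -> X1 X2 | X3 X1 | X2 Y1 | X1 Y2; X1 -> p; X2 -> s; X3 -> q; Y1 -> P X3; Y2 -> P Y3; Y3 -> P E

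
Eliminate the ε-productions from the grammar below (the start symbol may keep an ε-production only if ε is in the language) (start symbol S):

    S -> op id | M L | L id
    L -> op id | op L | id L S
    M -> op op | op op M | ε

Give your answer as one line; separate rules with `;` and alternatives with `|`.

Nullable set = {M}.
ε ∉ L(G), so no ε-production is kept.
Expand every rule over subsets of its nullable positions: S → M L gives M L | L.

S -> op id | M L | L | L id; L -> op id | op L | id L S; M -> op op | op op M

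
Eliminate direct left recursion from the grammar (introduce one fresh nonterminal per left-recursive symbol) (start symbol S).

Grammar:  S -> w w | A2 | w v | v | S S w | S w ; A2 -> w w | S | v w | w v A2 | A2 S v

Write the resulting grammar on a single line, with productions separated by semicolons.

Directly left-recursive nonterminals: S, A2.
For S: α = {S w, w}, β = {w w, A2, w v, v}. Rewrite as S → β S' and S' → α S' | ε.
For A2: α = {S v}, β = {w w, S, v w, w v A2}. Rewrite as A2 → β A2' and A2' → α A2' | ε.

S -> w w S' | A2 S' | w v S' | v S'; A2 -> w w A2' | S A2' | v w A2' | w v A2 A2'; S' -> S w S' | w S' | ε; A2' -> S v A2' | ε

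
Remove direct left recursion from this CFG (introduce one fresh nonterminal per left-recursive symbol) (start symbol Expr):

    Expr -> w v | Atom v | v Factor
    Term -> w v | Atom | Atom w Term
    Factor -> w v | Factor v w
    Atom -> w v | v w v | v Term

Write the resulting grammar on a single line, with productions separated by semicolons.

Expr -> w v | Atom v | v Factor; Term -> w v | Atom | Atom w Term; Factor -> w v Factor1; Atom -> w v | v w v | v Term; Factor1 -> v w Factor1 | eps

Directly left-recursive nonterminal: Factor.
For Factor: α = {v w}, β = {w v}. Rewrite as Factor → β Factor1 and Factor1 → α Factor1 | ε.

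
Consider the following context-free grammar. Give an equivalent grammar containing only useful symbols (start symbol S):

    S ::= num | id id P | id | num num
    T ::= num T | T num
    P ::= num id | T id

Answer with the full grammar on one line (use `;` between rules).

Generating nonterminals: {P, S}.
Reachable from S after that: {P, S}.
Removed useless symbols: {T} and every production mentioning them.

S ::= num | id id P | id | num num; P ::= num id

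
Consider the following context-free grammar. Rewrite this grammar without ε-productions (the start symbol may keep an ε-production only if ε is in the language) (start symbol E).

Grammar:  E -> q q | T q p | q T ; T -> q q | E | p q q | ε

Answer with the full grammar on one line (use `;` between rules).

E -> q q | T q p | q p | q T | q; T -> q q | E | p q q

Nullable nonterminals: {T}.
ε ∉ L(G), so no ε-production is kept.
For each production, add variants omitting each subset of nullable occurrences: E → T q p gives T q p | q p. E → q T gives q T | q.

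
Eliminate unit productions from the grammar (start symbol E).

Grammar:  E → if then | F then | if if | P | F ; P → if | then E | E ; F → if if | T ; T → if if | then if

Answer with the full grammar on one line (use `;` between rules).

Unit pairs: E ⇒* {F, P, T}; F ⇒* {T}; P ⇒* {E, F, T}.
For every A with A ⇒* B via unit rules, add B's non-unit alternatives to A; then delete every rule of the form X → Y.

E → if then | F then | if if | if | then E | then if; P → if then | F then | if if | if | then E | then if; F → if if | then if; T → if if | then if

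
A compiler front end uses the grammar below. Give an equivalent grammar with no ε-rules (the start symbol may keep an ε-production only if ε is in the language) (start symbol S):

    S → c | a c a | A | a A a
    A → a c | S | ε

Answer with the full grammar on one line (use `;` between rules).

Nullable set = {A, S}.
ε ∈ L(G) since S is nullable, so keep S → ε.
For each production, add variants omitting each subset of nullable occurrences: S → a A a gives a A a | a a.

S → c | a c a | A | a A a | a a | ε; A → a c | S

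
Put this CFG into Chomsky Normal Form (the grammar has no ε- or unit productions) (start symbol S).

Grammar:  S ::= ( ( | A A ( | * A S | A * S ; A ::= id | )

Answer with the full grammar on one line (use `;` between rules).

Introduce a nonterminal for each terminal appearing in a rule of length ≥ 2: X1 → (, X2 → *.
Binarize each right-hand side of length ≥ 3 by chaining fresh nonterminals (Y1, Y2, …): affected rules were S → A A X1; S → X2 A S; S → A X2 S.

S ::= X1 X1 | A Y1 | X2 Y2 | A Y3; A ::= id | ); X1 ::= (; X2 ::= *; Y1 ::= A X1; Y2 ::= A S; Y3 ::= X2 S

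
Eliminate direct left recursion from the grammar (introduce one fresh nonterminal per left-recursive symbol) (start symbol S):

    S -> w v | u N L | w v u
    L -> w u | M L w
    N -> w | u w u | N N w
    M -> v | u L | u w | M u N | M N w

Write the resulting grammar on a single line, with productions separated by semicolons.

S -> w v | u N L | w v u; L -> w u | M L w; N -> w N' | u w u N'; M -> v M' | u L M' | u w M'; N' -> N w N' | ε; M' -> u N M' | N w M' | ε

N, M are directly left-recursive.
For N: α = {N w}, β = {w, u w u}. Rewrite as N → β N' and N' → α N' | ε.
For M: α = {u N, N w}, β = {v, u L, u w}. Rewrite as M → β M' and M' → α M' | ε.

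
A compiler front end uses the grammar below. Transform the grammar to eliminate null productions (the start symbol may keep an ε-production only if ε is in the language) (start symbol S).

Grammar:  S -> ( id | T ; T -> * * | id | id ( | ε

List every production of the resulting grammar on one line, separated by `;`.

Nullable set = {S, T}.
ε ∈ L(G) since S is nullable, so keep S → ε.

S -> ( id | T | ε; T -> * * | id | id (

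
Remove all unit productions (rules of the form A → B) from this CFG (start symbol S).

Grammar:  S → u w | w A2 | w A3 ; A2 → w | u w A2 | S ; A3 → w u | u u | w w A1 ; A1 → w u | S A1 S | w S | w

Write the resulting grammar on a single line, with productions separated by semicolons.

S → u w | w A2 | w A3; A2 → w | u w A2 | u w | w A2 | w A3; A3 → w u | u u | w w A1; A1 → w u | S A1 S | w S | w

Unit pairs: A2 ⇒* {S}.
For each unit pair (A, B), copy every non-unit production of B to A, then drop all unit productions.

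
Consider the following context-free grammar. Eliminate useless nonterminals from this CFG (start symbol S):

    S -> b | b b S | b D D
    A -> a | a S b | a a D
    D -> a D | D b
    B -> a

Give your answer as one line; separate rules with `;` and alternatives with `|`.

Generating nonterminals: {A, B, S}.
Reachable from S after that: {S}.
Removed useless symbols: {A, B, D} and every production mentioning them.

S -> b | b b S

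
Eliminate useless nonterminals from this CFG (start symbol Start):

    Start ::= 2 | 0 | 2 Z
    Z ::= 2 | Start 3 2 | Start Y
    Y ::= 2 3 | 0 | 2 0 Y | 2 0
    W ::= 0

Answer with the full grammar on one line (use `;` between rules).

Generating nonterminals: {Start, W, Y, Z}.
Reachable from Start after that: {Start, Y, Z}.
Removed useless symbols: {W} and every production mentioning them.

Start ::= 2 | 0 | 2 Z; Z ::= 2 | Start 3 2 | Start Y; Y ::= 2 3 | 0 | 2 0 Y | 2 0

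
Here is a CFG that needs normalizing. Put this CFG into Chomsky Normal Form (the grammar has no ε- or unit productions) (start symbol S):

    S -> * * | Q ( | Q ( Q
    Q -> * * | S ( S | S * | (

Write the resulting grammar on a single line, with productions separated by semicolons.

Introduce a nonterminal for each terminal appearing in a rule of length ≥ 2: X1 → *, X2 → (.
Binarize each right-hand side of length ≥ 3 by chaining fresh nonterminals (Y1, Y2, …): affected rules were S → Q X2 Q; Q → S X2 S.

S -> X1 X1 | Q X2 | Q Y1; Q -> X1 X1 | S Y2 | S X1 | (; X1 -> *; X2 -> (; Y1 -> X2 Q; Y2 -> X2 S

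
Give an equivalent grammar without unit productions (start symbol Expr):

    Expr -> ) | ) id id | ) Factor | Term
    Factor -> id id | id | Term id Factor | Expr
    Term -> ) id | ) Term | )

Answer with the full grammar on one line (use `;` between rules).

Unit pairs: Expr ⇒* {Term}; Factor ⇒* {Expr, Term}.
For every A with A ⇒* B via unit rules, add B's non-unit alternatives to A; then delete every rule of the form X → Y.

Expr -> ) id | ) Term | ) | ) id id | ) Factor; Factor -> ) id | ) Term | ) | id id | id | Term id Factor | ) id id | ) Factor; Term -> ) id | ) Term | )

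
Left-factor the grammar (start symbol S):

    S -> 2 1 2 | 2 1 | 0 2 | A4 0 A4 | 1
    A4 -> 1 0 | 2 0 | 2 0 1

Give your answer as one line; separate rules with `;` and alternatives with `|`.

S -> 0 2 | A4 0 A4 | 1 | 2 1 S'; A4 -> 1 0 | 2 0 A4'; S' -> 2 | ε; A4' -> ε | 1

S has alternatives sharing prefix '2 1': factor to S → 2 1 S' with S' → 2 | ε.
A4 has alternatives sharing prefix '2 0': factor to A4 → 2 0 A4' with A4' → ε | 1.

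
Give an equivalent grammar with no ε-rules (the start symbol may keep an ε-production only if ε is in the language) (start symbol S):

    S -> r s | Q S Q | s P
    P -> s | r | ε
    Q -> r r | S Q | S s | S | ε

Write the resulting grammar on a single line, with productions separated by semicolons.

S -> r s | Q S Q | Q S | S Q | s P | s; P -> s | r; Q -> r r | S Q | S | S s

Nullable set = {P, Q}.
ε ∉ L(G), so no ε-production is kept.
For each production, add variants omitting each subset of nullable occurrences: S → Q S Q gives Q S Q | Q S | S Q. S → s P gives s P | s. Q → S Q gives S Q | S.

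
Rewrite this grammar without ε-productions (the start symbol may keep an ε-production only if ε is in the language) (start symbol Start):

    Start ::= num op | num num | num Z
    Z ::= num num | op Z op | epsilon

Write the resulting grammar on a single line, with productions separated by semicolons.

Nullable nonterminals: {Z}.
ε ∉ L(G), so no ε-production is kept.
For each production, add variants omitting each subset of nullable occurrences: Start → num Z gives num Z | num. Z → op Z op gives op Z op | op op.

Start ::= num op | num num | num Z | num; Z ::= num num | op Z op | op op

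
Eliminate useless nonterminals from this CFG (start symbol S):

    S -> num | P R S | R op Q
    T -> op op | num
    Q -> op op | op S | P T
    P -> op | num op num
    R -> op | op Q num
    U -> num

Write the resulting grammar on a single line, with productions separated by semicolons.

S -> num | P R S | R op Q; T -> op op | num; Q -> op op | op S | P T; P -> op | num op num; R -> op | op Q num

Generating nonterminals: {P, Q, R, S, T, U}.
Reachable from S after that: {P, Q, R, S, T}.
Removed useless symbols: {U} and every production mentioning them.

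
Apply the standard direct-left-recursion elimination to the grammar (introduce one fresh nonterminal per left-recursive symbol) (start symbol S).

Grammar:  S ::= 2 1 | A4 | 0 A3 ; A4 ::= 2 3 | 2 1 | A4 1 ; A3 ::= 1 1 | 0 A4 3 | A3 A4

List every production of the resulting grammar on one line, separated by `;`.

S ::= 2 1 | A4 | 0 A3; A4 ::= 2 3 A4' | 2 1 A4'; A3 ::= 1 1 A3' | 0 A4 3 A3'; A4' ::= 1 A4' | ε; A3' ::= A4 A3' | ε

Directly left-recursive nonterminals: A4, A3.
For A4: α = {1}, β = {2 3, 2 1}. Rewrite as A4 → β A4' and A4' → α A4' | ε.
For A3: α = {A4}, β = {1 1, 0 A4 3}. Rewrite as A3 → β A3' and A3' → α A3' | ε.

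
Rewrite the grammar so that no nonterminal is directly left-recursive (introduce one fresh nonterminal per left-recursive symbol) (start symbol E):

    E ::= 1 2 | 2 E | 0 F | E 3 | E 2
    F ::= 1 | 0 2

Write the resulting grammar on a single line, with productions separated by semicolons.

E is directly left-recursive.
For E: α = {3, 2}, β = {1 2, 2 E, 0 F}. Rewrite as E → β E' and E' → α E' | ε.

E ::= 1 2 E' | 2 E E' | 0 F E'; F ::= 1 | 0 2; E' ::= 3 E' | 2 E' | eps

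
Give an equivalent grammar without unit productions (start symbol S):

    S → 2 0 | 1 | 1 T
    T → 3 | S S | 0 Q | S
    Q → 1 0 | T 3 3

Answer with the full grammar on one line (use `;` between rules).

Unit pairs: T ⇒* {S}.
Replace each nonterminal's rules with the union of the non-unit rules of every nonterminal it unit-derives.

S → 2 0 | 1 | 1 T; T → 2 0 | 1 | 1 T | 3 | S S | 0 Q; Q → 1 0 | T 3 3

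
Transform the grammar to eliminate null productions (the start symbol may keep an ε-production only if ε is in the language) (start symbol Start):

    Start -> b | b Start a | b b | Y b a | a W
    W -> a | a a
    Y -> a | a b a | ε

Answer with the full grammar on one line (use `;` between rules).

Nullable set = {Y}.
ε ∉ L(G), so no ε-production is kept.
Add the nullable-subset variants: Start → Y b a gives Y b a | b a.

Start -> b | b Start a | b b | Y b a | b a | a W; W -> a | a a; Y -> a | a b a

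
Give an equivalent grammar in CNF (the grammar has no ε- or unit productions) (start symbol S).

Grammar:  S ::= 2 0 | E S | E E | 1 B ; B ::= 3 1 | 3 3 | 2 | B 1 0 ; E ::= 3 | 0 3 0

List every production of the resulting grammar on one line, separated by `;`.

Introduce a nonterminal for each terminal appearing in a rule of length ≥ 2: X1 → 2, X2 → 0, X3 → 1, X4 → 3.
Binarize each right-hand side of length ≥ 3 by chaining fresh nonterminals (Y1, Y2, …): affected rules were B → B X3 X2; E → X2 X4 X2.

S ::= X1 X2 | E S | E E | X3 B; B ::= X4 X3 | X4 X4 | 2 | B Y1; E ::= 3 | X2 Y2; X1 ::= 2; X2 ::= 0; X3 ::= 1; X4 ::= 3; Y1 ::= X3 X2; Y2 ::= X4 X2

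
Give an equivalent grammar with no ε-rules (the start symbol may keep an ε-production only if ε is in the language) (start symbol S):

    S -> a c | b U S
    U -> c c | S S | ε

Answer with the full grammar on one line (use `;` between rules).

Nullable set = {U}.
ε ∉ L(G), so no ε-production is kept.
Expand every rule over subsets of its nullable positions: S → b U S gives b U S | b S.

S -> a c | b U S | b S; U -> c c | S S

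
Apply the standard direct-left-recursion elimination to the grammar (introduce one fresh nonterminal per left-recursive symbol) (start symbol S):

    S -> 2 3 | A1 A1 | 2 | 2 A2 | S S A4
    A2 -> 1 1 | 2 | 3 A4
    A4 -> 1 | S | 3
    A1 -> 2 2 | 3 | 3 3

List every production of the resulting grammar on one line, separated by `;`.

S is directly left-recursive.
For S: α = {S A4}, β = {2 3, A1 A1, 2, 2 A2}. Rewrite as S → β S' and S' → α S' | ε.

S -> 2 3 S' | A1 A1 S' | 2 S' | 2 A2 S'; A2 -> 1 1 | 2 | 3 A4; A4 -> 1 | S | 3; A1 -> 2 2 | 3 | 3 3; S' -> S A4 S' | ε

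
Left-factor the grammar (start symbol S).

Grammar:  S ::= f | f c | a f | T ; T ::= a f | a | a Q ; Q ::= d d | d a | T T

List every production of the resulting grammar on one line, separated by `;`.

S ::= a f | T | f S'; T ::= a T'; Q ::= T T | d Q'; S' ::= ε | c; T' ::= f | ε | Q; Q' ::= d | a

S has alternatives sharing prefix 'f': factor to S → f S' with S' → ε | c.
T has alternatives sharing prefix 'a': factor to T → a T' with T' → f | ε | Q.
Q has alternatives sharing prefix 'd': factor to Q → d Q' with Q' → d | a.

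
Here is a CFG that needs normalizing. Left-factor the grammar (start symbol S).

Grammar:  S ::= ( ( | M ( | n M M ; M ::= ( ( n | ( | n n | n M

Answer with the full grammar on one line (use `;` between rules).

M has alternatives sharing prefix '(': factor to M → ( M' with M' → ( n | ε.
M has alternatives sharing prefix 'n': factor to M → n M'' with M'' → n | M.

S ::= ( ( | M ( | n M M; M ::= ( M' | n M''; M' ::= ( n | ε; M'' ::= n | M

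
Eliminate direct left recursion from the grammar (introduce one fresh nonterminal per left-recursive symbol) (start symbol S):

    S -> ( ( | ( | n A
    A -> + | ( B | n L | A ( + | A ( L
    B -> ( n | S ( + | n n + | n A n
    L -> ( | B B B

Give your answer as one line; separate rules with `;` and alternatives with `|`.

Directly left-recursive nonterminal: A.
For A: α = {( +, ( L}, β = {+, ( B, n L}. Rewrite as A → β A' and A' → α A' | ε.

S -> ( ( | ( | n A; A -> + A' | ( B A' | n L A'; B -> ( n | S ( + | n n + | n A n; L -> ( | B B B; A' -> ( + A' | ( L A' | ε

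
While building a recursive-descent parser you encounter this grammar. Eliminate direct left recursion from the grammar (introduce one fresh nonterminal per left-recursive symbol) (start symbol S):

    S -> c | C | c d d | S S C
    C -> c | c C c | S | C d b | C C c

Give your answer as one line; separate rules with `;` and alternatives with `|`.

Left recursion appears on S, C.
For S: α = {S C}, β = {c, C, c d d}. Rewrite as S → β S' and S' → α S' | ε.
For C: α = {d b, C c}, β = {c, c C c, S}. Rewrite as C → β C' and C' → α C' | ε.

S -> c S' | C S' | c d d S'; C -> c C' | c C c C' | S C'; S' -> S C S' | eps; C' -> d b C' | C c C' | eps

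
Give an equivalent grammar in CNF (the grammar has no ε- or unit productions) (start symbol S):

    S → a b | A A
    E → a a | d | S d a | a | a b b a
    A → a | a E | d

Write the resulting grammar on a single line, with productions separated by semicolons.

S → X1 X2 | A A; E → X1 X1 | d | S Y1 | a | X1 Y2; A → a | X1 E | d; X1 → a; X2 → b; X3 → d; Y1 → X3 X1; Y2 → X2 Y3; Y3 → X2 X1

Introduce a nonterminal for each terminal appearing in a rule of length ≥ 2: X1 → a, X2 → b, X3 → d.
Binarize each right-hand side of length ≥ 3 by chaining fresh nonterminals (Y1, Y2, …): affected rules were E → S X3 X1; E → X1 X2 X2 X1.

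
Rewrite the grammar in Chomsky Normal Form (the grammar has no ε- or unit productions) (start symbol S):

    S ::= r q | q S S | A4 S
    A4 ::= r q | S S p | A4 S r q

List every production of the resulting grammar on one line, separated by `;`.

S ::= X1 X2 | X2 Y1 | A4 S; A4 ::= X1 X2 | S Y2 | A4 Y3; X1 ::= r; X2 ::= q; X3 ::= p; Y1 ::= S S; Y2 ::= S X3; Y3 ::= S Y4; Y4 ::= X1 X2

Introduce a nonterminal for each terminal appearing in a rule of length ≥ 2: X1 → r, X2 → q, X3 → p.
Binarize each right-hand side of length ≥ 3 by chaining fresh nonterminals (Y1, Y2, …): affected rules were S → X2 S S; A4 → S S X3; A4 → A4 S X1 X2.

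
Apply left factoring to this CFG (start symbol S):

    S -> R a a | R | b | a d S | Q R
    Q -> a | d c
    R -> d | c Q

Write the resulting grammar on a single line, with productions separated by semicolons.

S has alternatives sharing prefix 'R': factor to S → R S' with S' → a a | ε.

S -> b | a d S | Q R | R S'; Q -> a | d c; R -> d | c Q; S' -> a a | ε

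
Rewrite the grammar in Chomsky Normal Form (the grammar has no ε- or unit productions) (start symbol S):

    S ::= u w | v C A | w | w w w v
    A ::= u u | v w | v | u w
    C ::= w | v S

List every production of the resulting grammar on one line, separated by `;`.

S ::= X1 X2 | X3 Y1 | w | X2 Y2; A ::= X1 X1 | X3 X2 | v | X1 X2; C ::= w | X3 S; X1 ::= u; X2 ::= w; X3 ::= v; Y1 ::= C A; Y2 ::= X2 Y3; Y3 ::= X2 X3

Introduce a nonterminal for each terminal appearing in a rule of length ≥ 2: X1 → u, X2 → w, X3 → v.
Binarize each right-hand side of length ≥ 3 by chaining fresh nonterminals (Y1, Y2, …): affected rules were S → X3 C A; S → X2 X2 X2 X3.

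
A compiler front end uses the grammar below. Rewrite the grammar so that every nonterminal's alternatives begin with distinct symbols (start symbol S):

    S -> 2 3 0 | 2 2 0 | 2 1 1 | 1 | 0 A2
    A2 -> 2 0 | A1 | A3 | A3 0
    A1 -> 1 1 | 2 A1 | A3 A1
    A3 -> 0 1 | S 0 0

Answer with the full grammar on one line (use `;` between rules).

S has alternatives sharing prefix '2': factor to S → 2 S' with S' → 3 0 | 2 0 | 1 1.
A2 has alternatives sharing prefix 'A3': factor to A2 → A3 A2' with A2' → ε | 0.

S -> 1 | 0 A2 | 2 S'; A2 -> 2 0 | A1 | A3 A2'; A1 -> 1 1 | 2 A1 | A3 A1; A3 -> 0 1 | S 0 0; S' -> 3 0 | 2 0 | 1 1; A2' -> epsilon | 0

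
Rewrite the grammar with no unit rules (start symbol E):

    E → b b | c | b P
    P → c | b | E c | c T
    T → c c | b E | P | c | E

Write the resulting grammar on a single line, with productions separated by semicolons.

E → b b | c | b P; P → c | b | E c | c T; T → b b | c | b P | b | E c | c T | c c | b E

Unit pairs: T ⇒* {E, P}.
For each unit pair (A, B), copy every non-unit production of B to A, then drop all unit productions.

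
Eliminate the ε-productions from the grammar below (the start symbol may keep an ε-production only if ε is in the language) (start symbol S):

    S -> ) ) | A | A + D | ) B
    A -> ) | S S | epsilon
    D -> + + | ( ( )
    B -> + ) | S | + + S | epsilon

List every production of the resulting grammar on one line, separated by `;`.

S -> ) ) | A | A + D | + D | ) B | ) | epsilon; A -> ) | S S | S; D -> + + | ( ( ); B -> + ) | S | + + S | + +

Nullable nonterminals: {A, B, S}.
ε ∈ L(G) since S is nullable, so keep S → ε.
Add the nullable-subset variants: S → A + D gives A + D | + D. S → ) B gives ) B | ). A → S S gives S S | S. B → + + S gives + + S | + +.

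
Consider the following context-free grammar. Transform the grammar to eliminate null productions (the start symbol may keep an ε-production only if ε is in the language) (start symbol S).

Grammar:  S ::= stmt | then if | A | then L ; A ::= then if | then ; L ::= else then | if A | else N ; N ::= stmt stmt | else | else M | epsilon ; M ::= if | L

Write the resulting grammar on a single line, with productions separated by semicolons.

The nullable symbols are {N}.
ε ∉ L(G), so no ε-production is kept.
For each production, add variants omitting each subset of nullable occurrences: L → else N gives else N | else.

S ::= stmt | then if | A | then L; A ::= then if | then; L ::= else then | if A | else N | else; N ::= stmt stmt | else | else M; M ::= if | L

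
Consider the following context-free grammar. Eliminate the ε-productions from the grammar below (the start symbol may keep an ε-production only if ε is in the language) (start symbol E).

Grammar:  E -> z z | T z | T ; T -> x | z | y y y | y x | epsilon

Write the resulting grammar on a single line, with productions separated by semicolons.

Nullable nonterminals: {E, T}.
ε ∈ L(G) since E is nullable, so keep E → ε.
Expand every rule over subsets of its nullable positions: E → T z gives T z | z.

E -> z z | T z | z | T | epsilon; T -> x | z | y y y | y x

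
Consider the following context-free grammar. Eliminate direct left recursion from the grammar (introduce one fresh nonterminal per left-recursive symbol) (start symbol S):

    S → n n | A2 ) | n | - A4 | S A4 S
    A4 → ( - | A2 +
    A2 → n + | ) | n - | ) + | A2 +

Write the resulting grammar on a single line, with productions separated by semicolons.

S → n n S' | A2 ) S' | n S' | - A4 S'; A4 → ( - | A2 +; A2 → n + A2' | ) A2' | n - A2' | ) + A2'; S' → A4 S S' | ε; A2' → + A2' | ε

S, A2 are directly left-recursive.
For S: α = {A4 S}, β = {n n, A2 ), n, - A4}. Rewrite as S → β S' and S' → α S' | ε.
For A2: α = {+}, β = {n +, ), n -, ) +}. Rewrite as A2 → β A2' and A2' → α A2' | ε.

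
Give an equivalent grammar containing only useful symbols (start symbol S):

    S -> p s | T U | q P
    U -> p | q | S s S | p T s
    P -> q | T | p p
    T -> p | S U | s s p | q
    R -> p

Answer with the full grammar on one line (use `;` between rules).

Generating nonterminals: {P, R, S, T, U}.
Reachable from S after that: {P, S, T, U}.
Removed useless symbols: {R} and every production mentioning them.

S -> p s | T U | q P; U -> p | q | S s S | p T s; P -> q | T | p p; T -> p | S U | s s p | q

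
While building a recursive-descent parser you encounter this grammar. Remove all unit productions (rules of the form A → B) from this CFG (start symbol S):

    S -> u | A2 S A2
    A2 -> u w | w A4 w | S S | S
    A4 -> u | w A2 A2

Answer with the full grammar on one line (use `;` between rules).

S -> u | A2 S A2; A2 -> u w | w A4 w | S S | u | A2 S A2; A4 -> u | w A2 A2

Unit pairs: A2 ⇒* {S}.
Replace each nonterminal's rules with the union of the non-unit rules of every nonterminal it unit-derives.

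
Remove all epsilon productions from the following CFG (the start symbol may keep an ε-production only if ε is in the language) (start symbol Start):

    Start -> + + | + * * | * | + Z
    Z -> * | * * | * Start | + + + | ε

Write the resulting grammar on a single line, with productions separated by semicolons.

Start -> + + | + * * | * | + Z | +; Z -> * | * * | * Start | + + +

The nullable symbols are {Z}.
ε ∉ L(G), so no ε-production is kept.
Expand every rule over subsets of its nullable positions: Start → + Z gives + Z | +.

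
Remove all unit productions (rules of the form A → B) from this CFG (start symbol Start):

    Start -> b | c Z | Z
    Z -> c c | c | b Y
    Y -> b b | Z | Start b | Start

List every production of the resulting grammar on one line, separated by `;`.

Start -> c c | c | b Y | b | c Z; Z -> c c | c | b Y; Y -> c c | c | b Y | b | c Z | b b | Start b

Unit pairs: Start ⇒* {Z}; Y ⇒* {Start, Z}.
For each unit pair (A, B), copy every non-unit production of B to A, then drop all unit productions.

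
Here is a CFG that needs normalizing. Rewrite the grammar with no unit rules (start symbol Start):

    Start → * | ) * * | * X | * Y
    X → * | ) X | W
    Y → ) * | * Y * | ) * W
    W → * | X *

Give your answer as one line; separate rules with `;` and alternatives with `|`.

Start → * | ) * * | * X | * Y; X → * | ) X | X *; Y → ) * | * Y * | ) * W; W → * | X *

Unit pairs: X ⇒* {W}.
For each unit pair (A, B), copy every non-unit production of B to A, then drop all unit productions.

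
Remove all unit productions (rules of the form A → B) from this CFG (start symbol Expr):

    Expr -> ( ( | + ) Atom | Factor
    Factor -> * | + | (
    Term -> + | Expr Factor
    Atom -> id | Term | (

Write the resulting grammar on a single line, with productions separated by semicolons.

Unit pairs: Atom ⇒* {Term}; Expr ⇒* {Factor}.
For every A with A ⇒* B via unit rules, add B's non-unit alternatives to A; then delete every rule of the form X → Y.

Expr -> * | + | ( | ( ( | + ) Atom; Factor -> * | + | (; Term -> + | Expr Factor; Atom -> + | Expr Factor | id | (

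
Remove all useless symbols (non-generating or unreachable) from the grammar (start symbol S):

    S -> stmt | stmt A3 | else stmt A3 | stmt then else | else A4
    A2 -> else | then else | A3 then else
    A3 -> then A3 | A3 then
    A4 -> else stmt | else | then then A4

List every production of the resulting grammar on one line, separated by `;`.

S -> stmt | stmt then else | else A4; A4 -> else stmt | else | then then A4

Generating nonterminals: {A2, A4, S}.
Reachable from S after that: {A4, S}.
Removed useless symbols: {A2, A3} and every production mentioning them.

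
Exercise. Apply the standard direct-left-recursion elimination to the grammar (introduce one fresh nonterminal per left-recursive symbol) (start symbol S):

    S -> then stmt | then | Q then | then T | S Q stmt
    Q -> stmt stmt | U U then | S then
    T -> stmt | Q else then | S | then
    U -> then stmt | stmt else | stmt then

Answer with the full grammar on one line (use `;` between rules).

Left recursion appears on S.
For S: α = {Q stmt}, β = {then stmt, then, Q then, then T}. Rewrite as S → β S' and S' → α S' | ε.

S -> then stmt S' | then S' | Q then S' | then T S'; Q -> stmt stmt | U U then | S then; T -> stmt | Q else then | S | then; U -> then stmt | stmt else | stmt then; S' -> Q stmt S' | ε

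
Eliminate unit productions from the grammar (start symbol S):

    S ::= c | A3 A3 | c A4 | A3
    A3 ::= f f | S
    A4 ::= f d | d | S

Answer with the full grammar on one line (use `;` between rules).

S ::= c | A3 A3 | c A4 | f f; A3 ::= c | A3 A3 | c A4 | f f; A4 ::= f d | d | c | A3 A3 | c A4 | f f

Unit pairs: A3 ⇒* {S}; A4 ⇒* {A3, S}; S ⇒* {A3}.
Replace each nonterminal's rules with the union of the non-unit rules of every nonterminal it unit-derives.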